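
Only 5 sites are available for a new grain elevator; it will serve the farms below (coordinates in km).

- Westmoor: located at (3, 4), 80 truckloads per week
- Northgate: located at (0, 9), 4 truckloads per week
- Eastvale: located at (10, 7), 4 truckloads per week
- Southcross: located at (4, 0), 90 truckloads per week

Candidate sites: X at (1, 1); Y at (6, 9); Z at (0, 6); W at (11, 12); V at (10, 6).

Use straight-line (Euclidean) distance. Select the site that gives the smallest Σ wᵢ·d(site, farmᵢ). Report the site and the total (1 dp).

Total weighted distance at each candidate:
  X (1, 1): total = 648.6
  Y (6, 9): total = 1338.1
  Z (0, 6): total = 989.6
  W (11, 12): total = 2221.4
  V (10, 6): total = 1391.8
Minimum is at X with total 648.6 km.

X, total 648.6 km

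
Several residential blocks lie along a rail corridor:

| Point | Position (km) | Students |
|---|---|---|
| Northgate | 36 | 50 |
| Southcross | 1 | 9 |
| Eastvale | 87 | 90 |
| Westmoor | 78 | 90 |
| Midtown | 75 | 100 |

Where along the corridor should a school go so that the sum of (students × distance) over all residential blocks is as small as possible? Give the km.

For a sum of weighted absolute distances on a line, the optimum is the weighted median (not the mean). Total weight W = 339; half-weight = 169.5.
Sort by position and accumulate weight:
  km 1 (Southcross, w=9) → cum 9
  km 36 (Northgate, w=50) → cum 59
  km 75 (Midtown, w=100) → cum 159
  km 78 (Westmoor, w=90) → cum 249  ≥ 169.5 → median here
  km 87 (Eastvale, w=90) → cum 339
Optimal location: km 78.

x = 78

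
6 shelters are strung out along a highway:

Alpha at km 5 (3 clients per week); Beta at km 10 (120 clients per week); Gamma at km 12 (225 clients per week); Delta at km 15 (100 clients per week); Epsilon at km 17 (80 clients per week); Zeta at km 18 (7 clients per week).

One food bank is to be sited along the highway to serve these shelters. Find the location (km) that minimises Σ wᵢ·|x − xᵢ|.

x = 12

For a sum of weighted absolute distances on a line, the optimum is the weighted median (not the mean). Total weight W = 535; half-weight = 267.5.
Sort by position and accumulate weight:
  km 5 (Alpha, w=3) → cum 3
  km 10 (Beta, w=120) → cum 123
  km 12 (Gamma, w=225) → cum 348  ≥ 267.5 → median here
  km 15 (Delta, w=100) → cum 448
  km 17 (Epsilon, w=80) → cum 528
  km 18 (Zeta, w=7) → cum 535
Optimal location: km 12.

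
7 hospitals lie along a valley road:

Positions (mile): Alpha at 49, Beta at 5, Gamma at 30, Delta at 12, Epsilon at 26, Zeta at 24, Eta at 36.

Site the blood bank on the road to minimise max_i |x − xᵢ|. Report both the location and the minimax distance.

location 27, max distance 22

The 1-center on a line is the midpoint of the two extreme points: leftmost at 5, rightmost at 49.
Optimal location = (5 + 49)/2 = 27; maximum distance = (49 − 5)/2 = 22.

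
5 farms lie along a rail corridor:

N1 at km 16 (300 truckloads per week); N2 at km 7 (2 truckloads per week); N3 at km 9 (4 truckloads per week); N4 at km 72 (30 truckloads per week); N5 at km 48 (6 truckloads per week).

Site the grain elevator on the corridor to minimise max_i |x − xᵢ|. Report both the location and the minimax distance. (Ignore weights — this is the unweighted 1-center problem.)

location 39.5, max distance 32.5

The 1-center on a line is the midpoint of the two extreme points: leftmost at 7, rightmost at 72.
Optimal location = (7 + 72)/2 = 39.5; maximum distance = (72 − 7)/2 = 32.5.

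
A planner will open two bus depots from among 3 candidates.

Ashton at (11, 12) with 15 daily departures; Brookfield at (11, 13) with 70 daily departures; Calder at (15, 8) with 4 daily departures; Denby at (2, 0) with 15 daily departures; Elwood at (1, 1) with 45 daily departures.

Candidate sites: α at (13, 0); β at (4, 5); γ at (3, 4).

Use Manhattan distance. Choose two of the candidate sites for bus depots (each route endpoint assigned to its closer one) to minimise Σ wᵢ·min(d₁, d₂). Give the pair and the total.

{α, γ}, total 1600

Evaluate every pair (each demand assigned to the nearer of the two):
  {α, γ}: total = 1600
  {β, γ}: total = 1616
  {α, β}: total = 1720
Best pair: {α, γ} with total 1600.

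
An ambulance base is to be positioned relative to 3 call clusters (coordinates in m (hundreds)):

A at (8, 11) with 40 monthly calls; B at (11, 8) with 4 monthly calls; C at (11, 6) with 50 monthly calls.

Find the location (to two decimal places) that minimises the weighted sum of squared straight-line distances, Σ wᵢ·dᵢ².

(9.72, 8.21)

The minimiser of Σwᵢ‖p−pᵢ‖² is the weighted centroid p* = (Σwᵢpᵢ)/(Σwᵢ).
Σwᵢ = 94.
Σwᵢxᵢ = 40·8 + 4·11 + 50·11 = 914.
Σwᵢyᵢ = 40·11 + 4·8 + 50·6 = 772.
x* = 914/94 = 9.72, y* = 772/94 = 8.21.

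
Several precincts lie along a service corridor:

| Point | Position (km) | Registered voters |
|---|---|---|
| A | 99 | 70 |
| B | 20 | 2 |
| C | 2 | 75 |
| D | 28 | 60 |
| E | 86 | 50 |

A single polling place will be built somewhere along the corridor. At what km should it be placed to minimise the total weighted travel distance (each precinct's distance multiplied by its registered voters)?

x = 28

For a sum of weighted absolute distances on a line, the optimum is the weighted median (not the mean). Total weight W = 257; half-weight = 128.5.
Sort by position and accumulate weight:
  km 2 (C, w=75) → cum 75
  km 20 (B, w=2) → cum 77
  km 28 (D, w=60) → cum 137  ≥ 128.5 → median here
  km 86 (E, w=50) → cum 187
  km 99 (A, w=70) → cum 257
Optimal location: km 28.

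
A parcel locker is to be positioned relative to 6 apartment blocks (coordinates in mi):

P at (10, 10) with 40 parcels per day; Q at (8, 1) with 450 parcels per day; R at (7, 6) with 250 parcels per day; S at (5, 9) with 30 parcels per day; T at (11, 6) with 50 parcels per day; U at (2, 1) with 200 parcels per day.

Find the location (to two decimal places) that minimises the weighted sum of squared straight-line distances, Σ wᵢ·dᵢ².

(6.72, 3.06)

The minimiser of Σwᵢ‖p−pᵢ‖² is the weighted centroid p* = (Σwᵢpᵢ)/(Σwᵢ).
Σwᵢ = 1020.
Σwᵢxᵢ = 40·10 + 450·8 + 250·7 + 30·5 + 50·11 + 200·2 = 6850.
Σwᵢyᵢ = 40·10 + 450·1 + 250·6 + 30·9 + 50·6 + 200·1 = 3120.
x* = 6850/1020 = 6.72, y* = 3120/1020 = 3.06.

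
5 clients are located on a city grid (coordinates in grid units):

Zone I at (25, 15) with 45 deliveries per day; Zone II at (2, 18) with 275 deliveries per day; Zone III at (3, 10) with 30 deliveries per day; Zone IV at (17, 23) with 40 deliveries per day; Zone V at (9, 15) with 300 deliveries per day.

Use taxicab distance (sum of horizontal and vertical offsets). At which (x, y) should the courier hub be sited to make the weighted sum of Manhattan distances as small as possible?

(9, 15)

Manhattan distance separates: Σwᵢ(|x−xᵢ|+|y−yᵢ|) = Σwᵢ|x−xᵢ| + Σwᵢ|y−yᵢ|, so x and y are optimised independently as 1-D weighted medians.
Total weight W = 690; half = 345.
x-coordinate, sorted with cumulative weight:
  x=2 (Zone II, w=275) cum 275
  x=3 (Zone III, w=30) cum 305
  x=9 (Zone V, w=300) cum 605  ← median
  x=17 (Zone IV, w=40) cum 645
  x=25 (Zone I, w=45) cum 690
⇒ x* = 9
y-coordinate, sorted with cumulative weight:
  y=10 (Zone III, w=30) cum 30
  y=15 (Zone I, w=45) cum 75
  y=15 (Zone V, w=300) cum 375  ← median
  y=18 (Zone II, w=275) cum 650
  y=23 (Zone IV, w=40) cum 690
⇒ y* = 15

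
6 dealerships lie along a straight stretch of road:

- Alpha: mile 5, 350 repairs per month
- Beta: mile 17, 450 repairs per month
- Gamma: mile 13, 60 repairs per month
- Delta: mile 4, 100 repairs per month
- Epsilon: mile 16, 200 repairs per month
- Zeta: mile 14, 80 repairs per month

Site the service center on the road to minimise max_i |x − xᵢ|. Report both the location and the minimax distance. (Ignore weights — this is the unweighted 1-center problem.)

The 1-center on a line is the midpoint of the two extreme points: leftmost at 4, rightmost at 17.
Optimal location = (4 + 17)/2 = 10.5; maximum distance = (17 − 4)/2 = 6.5.

location 10.5, max distance 6.5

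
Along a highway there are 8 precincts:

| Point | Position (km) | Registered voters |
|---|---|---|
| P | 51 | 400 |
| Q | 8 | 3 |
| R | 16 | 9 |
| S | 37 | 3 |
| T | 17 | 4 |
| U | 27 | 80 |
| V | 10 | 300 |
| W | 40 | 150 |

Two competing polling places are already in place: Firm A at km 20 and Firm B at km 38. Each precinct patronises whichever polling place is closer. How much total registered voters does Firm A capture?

396

The indifferent point is the midpoint (20+38)/2 = 29; precincts left of it (closer to Firm A at 20) go to Firm A, those right go to Firm B.
  Q at 8 (w=3) → Firm A
  V at 10 (w=300) → Firm A
  R at 16 (w=9) → Firm A
  T at 17 (w=4) → Firm A
  U at 27 (w=80) → Firm A
  S at 37 (w=3) → Firm B
  W at 40 (w=150) → Firm B
  P at 51 (w=400) → Firm B
Firm A captures 396; Firm B captures 553.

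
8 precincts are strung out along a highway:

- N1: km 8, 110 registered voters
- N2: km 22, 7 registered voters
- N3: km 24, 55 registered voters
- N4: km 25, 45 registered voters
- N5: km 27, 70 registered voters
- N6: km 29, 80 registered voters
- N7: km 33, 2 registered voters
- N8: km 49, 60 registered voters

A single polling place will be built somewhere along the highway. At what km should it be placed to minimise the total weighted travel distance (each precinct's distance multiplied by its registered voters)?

For a sum of weighted absolute distances on a line, the optimum is the weighted median (not the mean). Total weight W = 429; half-weight = 214.5.
Sort by position and accumulate weight:
  km 8 (N1, w=110) → cum 110
  km 22 (N2, w=7) → cum 117
  km 24 (N3, w=55) → cum 172
  km 25 (N4, w=45) → cum 217  ≥ 214.5 → median here
  km 27 (N5, w=70) → cum 287
  km 29 (N6, w=80) → cum 367
  km 33 (N7, w=2) → cum 369
  km 49 (N8, w=60) → cum 429
Optimal location: km 25.

x = 25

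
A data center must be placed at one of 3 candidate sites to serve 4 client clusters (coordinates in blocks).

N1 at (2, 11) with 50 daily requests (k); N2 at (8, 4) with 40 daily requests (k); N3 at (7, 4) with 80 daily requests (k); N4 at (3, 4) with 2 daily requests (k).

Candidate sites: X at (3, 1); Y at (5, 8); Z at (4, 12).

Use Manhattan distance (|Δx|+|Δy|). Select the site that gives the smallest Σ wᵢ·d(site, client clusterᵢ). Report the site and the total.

Total weighted distance at each candidate:
  X (3, 1): total = 1436
  Y (5, 8): total = 1072
  Z (4, 12): total = 1528
Minimum is at Y with total 1072 blocks.

Y, total 1072 blocks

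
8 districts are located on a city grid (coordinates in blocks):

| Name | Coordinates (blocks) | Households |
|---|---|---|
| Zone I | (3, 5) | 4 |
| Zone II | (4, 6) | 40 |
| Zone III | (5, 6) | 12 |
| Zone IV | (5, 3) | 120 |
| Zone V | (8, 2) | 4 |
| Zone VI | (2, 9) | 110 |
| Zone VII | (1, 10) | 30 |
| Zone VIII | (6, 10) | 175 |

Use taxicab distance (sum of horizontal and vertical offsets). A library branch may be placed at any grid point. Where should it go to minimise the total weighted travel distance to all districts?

Manhattan distance separates: Σwᵢ(|x−xᵢ|+|y−yᵢ|) = Σwᵢ|x−xᵢ| + Σwᵢ|y−yᵢ|, so x and y are optimised independently as 1-D weighted medians.
Total weight W = 495; half = 247.5.
x-coordinate, sorted with cumulative weight:
  x=1 (Zone VII, w=30) cum 30
  x=2 (Zone VI, w=110) cum 140
  x=3 (Zone I, w=4) cum 144
  x=4 (Zone II, w=40) cum 184
  x=5 (Zone III, w=12) cum 196
  x=5 (Zone IV, w=120) cum 316  ← median
  x=6 (Zone VIII, w=175) cum 491
  x=8 (Zone V, w=4) cum 495
⇒ x* = 5
y-coordinate, sorted with cumulative weight:
  y=2 (Zone V, w=4) cum 4
  y=3 (Zone IV, w=120) cum 124
  y=5 (Zone I, w=4) cum 128
  y=6 (Zone II, w=40) cum 168
  y=6 (Zone III, w=12) cum 180
  y=9 (Zone VI, w=110) cum 290  ← median
  y=10 (Zone VII, w=30) cum 320
  y=10 (Zone VIII, w=175) cum 495
⇒ y* = 9

(5, 9)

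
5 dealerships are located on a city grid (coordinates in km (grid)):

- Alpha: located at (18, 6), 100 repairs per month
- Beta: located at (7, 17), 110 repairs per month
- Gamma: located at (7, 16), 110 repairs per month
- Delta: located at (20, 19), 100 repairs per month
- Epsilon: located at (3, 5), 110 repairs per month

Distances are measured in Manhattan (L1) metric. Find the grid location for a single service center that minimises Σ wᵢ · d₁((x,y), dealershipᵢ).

(7, 16)

Manhattan distance separates: Σwᵢ(|x−xᵢ|+|y−yᵢ|) = Σwᵢ|x−xᵢ| + Σwᵢ|y−yᵢ|, so x and y are optimised independently as 1-D weighted medians.
Total weight W = 530; half = 265.
x-coordinate, sorted with cumulative weight:
  x=3 (Epsilon, w=110) cum 110
  x=7 (Beta, w=110) cum 220
  x=7 (Gamma, w=110) cum 330  ← median
  x=18 (Alpha, w=100) cum 430
  x=20 (Delta, w=100) cum 530
⇒ x* = 7
y-coordinate, sorted with cumulative weight:
  y=5 (Epsilon, w=110) cum 110
  y=6 (Alpha, w=100) cum 210
  y=16 (Gamma, w=110) cum 320  ← median
  y=17 (Beta, w=110) cum 430
  y=19 (Delta, w=100) cum 530
⇒ y* = 16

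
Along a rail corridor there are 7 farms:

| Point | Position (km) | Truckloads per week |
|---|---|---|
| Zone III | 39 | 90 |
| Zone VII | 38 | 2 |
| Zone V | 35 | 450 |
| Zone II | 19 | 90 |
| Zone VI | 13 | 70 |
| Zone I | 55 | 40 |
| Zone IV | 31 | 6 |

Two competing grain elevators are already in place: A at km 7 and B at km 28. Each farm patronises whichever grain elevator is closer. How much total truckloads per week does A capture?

70

The indifferent point is the midpoint (7+28)/2 = 17.5; farms left of it (closer to A at 7) go to A, those right go to B.
  Zone VI at 13 (w=70) → A
  Zone II at 19 (w=90) → B
  Zone IV at 31 (w=6) → B
  Zone V at 35 (w=450) → B
  Zone VII at 38 (w=2) → B
  Zone III at 39 (w=90) → B
  Zone I at 55 (w=40) → B
A captures 70; B captures 678.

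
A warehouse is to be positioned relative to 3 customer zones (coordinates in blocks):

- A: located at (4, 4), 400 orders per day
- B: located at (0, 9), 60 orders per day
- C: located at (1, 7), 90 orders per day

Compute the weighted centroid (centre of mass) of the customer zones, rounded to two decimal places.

(3.07, 5.04)

The minimiser of Σwᵢ‖p−pᵢ‖² is the weighted centroid p* = (Σwᵢpᵢ)/(Σwᵢ).
Σwᵢ = 550.
Σwᵢxᵢ = 400·4 + 60·0 + 90·1 = 1690.
Σwᵢyᵢ = 400·4 + 60·9 + 90·7 = 2770.
x* = 1690/550 = 3.07, y* = 2770/550 = 5.04.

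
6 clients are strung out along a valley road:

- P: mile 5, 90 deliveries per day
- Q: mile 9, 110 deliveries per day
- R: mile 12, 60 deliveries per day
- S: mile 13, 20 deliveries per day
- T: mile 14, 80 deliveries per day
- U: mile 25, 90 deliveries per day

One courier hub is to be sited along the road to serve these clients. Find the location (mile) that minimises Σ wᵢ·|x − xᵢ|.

x = 12

For a sum of weighted absolute distances on a line, the optimum is the weighted median (not the mean). Total weight W = 450; half-weight = 225.
Sort by position and accumulate weight:
  mile 5 (P, w=90) → cum 90
  mile 9 (Q, w=110) → cum 200
  mile 12 (R, w=60) → cum 260  ≥ 225 → median here
  mile 13 (S, w=20) → cum 280
  mile 14 (T, w=80) → cum 360
  mile 25 (U, w=90) → cum 450
Optimal location: mile 12.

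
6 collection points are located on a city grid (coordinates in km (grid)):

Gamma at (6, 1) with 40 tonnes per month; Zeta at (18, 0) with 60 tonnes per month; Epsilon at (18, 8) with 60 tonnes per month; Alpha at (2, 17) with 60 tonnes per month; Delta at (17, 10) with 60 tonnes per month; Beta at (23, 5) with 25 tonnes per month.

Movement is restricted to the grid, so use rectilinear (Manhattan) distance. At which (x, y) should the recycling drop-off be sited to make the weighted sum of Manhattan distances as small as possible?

Manhattan distance separates: Σwᵢ(|x−xᵢ|+|y−yᵢ|) = Σwᵢ|x−xᵢ| + Σwᵢ|y−yᵢ|, so x and y are optimised independently as 1-D weighted medians.
Total weight W = 305; half = 152.5.
x-coordinate, sorted with cumulative weight:
  x=2 (Alpha, w=60) cum 60
  x=6 (Gamma, w=40) cum 100
  x=17 (Delta, w=60) cum 160  ← median
  x=18 (Zeta, w=60) cum 220
  x=18 (Epsilon, w=60) cum 280
  x=23 (Beta, w=25) cum 305
⇒ x* = 17
y-coordinate, sorted with cumulative weight:
  y=0 (Zeta, w=60) cum 60
  y=1 (Gamma, w=40) cum 100
  y=5 (Beta, w=25) cum 125
  y=8 (Epsilon, w=60) cum 185  ← median
  y=10 (Delta, w=60) cum 245
  y=17 (Alpha, w=60) cum 305
⇒ y* = 8

(17, 8)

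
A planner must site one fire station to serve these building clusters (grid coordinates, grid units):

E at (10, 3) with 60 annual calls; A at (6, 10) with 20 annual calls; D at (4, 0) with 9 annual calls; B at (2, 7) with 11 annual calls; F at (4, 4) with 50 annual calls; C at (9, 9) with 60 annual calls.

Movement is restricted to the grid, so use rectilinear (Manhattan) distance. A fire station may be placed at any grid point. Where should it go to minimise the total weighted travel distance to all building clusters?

(9, 4)

Manhattan distance separates: Σwᵢ(|x−xᵢ|+|y−yᵢ|) = Σwᵢ|x−xᵢ| + Σwᵢ|y−yᵢ|, so x and y are optimised independently as 1-D weighted medians.
Total weight W = 210; half = 105.
x-coordinate, sorted with cumulative weight:
  x=2 (B, w=11) cum 11
  x=4 (D, w=9) cum 20
  x=4 (F, w=50) cum 70
  x=6 (A, w=20) cum 90
  x=9 (C, w=60) cum 150  ← median
  x=10 (E, w=60) cum 210
⇒ x* = 9
y-coordinate, sorted with cumulative weight:
  y=0 (D, w=9) cum 9
  y=3 (E, w=60) cum 69
  y=4 (F, w=50) cum 119  ← median
  y=7 (B, w=11) cum 130
  y=9 (C, w=60) cum 190
  y=10 (A, w=20) cum 210
⇒ y* = 4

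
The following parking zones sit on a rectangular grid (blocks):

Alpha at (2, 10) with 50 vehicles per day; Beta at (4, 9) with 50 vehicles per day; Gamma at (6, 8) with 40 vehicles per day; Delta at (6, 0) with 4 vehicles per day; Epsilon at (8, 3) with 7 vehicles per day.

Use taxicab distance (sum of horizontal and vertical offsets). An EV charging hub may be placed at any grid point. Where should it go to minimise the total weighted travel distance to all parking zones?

Manhattan distance separates: Σwᵢ(|x−xᵢ|+|y−yᵢ|) = Σwᵢ|x−xᵢ| + Σwᵢ|y−yᵢ|, so x and y are optimised independently as 1-D weighted medians.
Total weight W = 151; half = 75.5.
x-coordinate, sorted with cumulative weight:
  x=2 (Alpha, w=50) cum 50
  x=4 (Beta, w=50) cum 100  ← median
  x=6 (Gamma, w=40) cum 140
  x=6 (Delta, w=4) cum 144
  x=8 (Epsilon, w=7) cum 151
⇒ x* = 4
y-coordinate, sorted with cumulative weight:
  y=0 (Delta, w=4) cum 4
  y=3 (Epsilon, w=7) cum 11
  y=8 (Gamma, w=40) cum 51
  y=9 (Beta, w=50) cum 101  ← median
  y=10 (Alpha, w=50) cum 151
⇒ y* = 9

(4, 9)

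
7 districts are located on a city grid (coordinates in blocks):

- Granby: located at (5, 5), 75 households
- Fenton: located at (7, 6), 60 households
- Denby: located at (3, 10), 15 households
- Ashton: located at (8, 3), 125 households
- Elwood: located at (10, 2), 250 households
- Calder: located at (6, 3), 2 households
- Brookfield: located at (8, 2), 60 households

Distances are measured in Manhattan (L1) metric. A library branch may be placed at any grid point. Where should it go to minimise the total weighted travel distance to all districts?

Manhattan distance separates: Σwᵢ(|x−xᵢ|+|y−yᵢ|) = Σwᵢ|x−xᵢ| + Σwᵢ|y−yᵢ|, so x and y are optimised independently as 1-D weighted medians.
Total weight W = 587; half = 293.5.
x-coordinate, sorted with cumulative weight:
  x=3 (Denby, w=15) cum 15
  x=5 (Granby, w=75) cum 90
  x=6 (Calder, w=2) cum 92
  x=7 (Fenton, w=60) cum 152
  x=8 (Ashton, w=125) cum 277
  x=8 (Brookfield, w=60) cum 337  ← median
  x=10 (Elwood, w=250) cum 587
⇒ x* = 8
y-coordinate, sorted with cumulative weight:
  y=2 (Elwood, w=250) cum 250
  y=2 (Brookfield, w=60) cum 310  ← median
  y=3 (Ashton, w=125) cum 435
  y=3 (Calder, w=2) cum 437
  y=5 (Granby, w=75) cum 512
  y=6 (Fenton, w=60) cum 572
  y=10 (Denby, w=15) cum 587
⇒ y* = 2

(8, 2)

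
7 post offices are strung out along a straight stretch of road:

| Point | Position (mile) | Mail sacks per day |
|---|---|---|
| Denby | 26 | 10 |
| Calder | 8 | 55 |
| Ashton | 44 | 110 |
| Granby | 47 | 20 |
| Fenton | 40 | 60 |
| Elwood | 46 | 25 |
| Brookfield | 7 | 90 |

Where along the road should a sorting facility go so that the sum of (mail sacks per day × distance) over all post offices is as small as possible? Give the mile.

For a sum of weighted absolute distances on a line, the optimum is the weighted median (not the mean). Total weight W = 370; half-weight = 185.
Sort by position and accumulate weight:
  mile 7 (Brookfield, w=90) → cum 90
  mile 8 (Calder, w=55) → cum 145
  mile 26 (Denby, w=10) → cum 155
  mile 40 (Fenton, w=60) → cum 215  ≥ 185 → median here
  mile 44 (Ashton, w=110) → cum 325
  mile 46 (Elwood, w=25) → cum 350
  mile 47 (Granby, w=20) → cum 370
Optimal location: mile 40.

x = 40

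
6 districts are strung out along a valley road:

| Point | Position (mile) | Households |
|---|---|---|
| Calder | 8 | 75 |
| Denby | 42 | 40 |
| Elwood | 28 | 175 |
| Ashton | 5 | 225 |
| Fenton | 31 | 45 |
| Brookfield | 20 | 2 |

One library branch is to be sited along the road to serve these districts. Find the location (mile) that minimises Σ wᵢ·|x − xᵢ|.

For a sum of weighted absolute distances on a line, the optimum is the weighted median (not the mean). Total weight W = 562; half-weight = 281.
Sort by position and accumulate weight:
  mile 5 (Ashton, w=225) → cum 225
  mile 8 (Calder, w=75) → cum 300  ≥ 281 → median here
  mile 20 (Brookfield, w=2) → cum 302
  mile 28 (Elwood, w=175) → cum 477
  mile 31 (Fenton, w=45) → cum 522
  mile 42 (Denby, w=40) → cum 562
Optimal location: mile 8.

x = 8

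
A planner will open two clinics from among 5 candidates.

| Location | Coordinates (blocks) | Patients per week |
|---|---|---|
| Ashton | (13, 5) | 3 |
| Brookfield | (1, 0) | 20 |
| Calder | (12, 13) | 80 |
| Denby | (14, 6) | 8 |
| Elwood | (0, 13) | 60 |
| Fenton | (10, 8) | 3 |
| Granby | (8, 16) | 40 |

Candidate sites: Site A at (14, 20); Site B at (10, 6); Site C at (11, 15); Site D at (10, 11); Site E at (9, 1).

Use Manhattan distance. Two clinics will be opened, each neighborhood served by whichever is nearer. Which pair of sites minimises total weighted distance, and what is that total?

{Site C, Site E}, total 1488

Evaluate every pair (each demand assigned to the nearer of the two):
  {Site C, Site E}: total = 1488
  {Site B, Site C}: total = 1530
  {Site D, Site E}: total = 1605
  {Site C, Site D}: total = 1628
  {Site B, Site D}: total = 1670
  {Site A, Site D}: total = 1828
  {Site A, Site C}: total = 1836
  {Site B, Site E}: total = 2450
  {Site A, Site B}: total = 2490
  {Site A, Site E}: total = 2688
Best pair: {Site C, Site E} with total 1488.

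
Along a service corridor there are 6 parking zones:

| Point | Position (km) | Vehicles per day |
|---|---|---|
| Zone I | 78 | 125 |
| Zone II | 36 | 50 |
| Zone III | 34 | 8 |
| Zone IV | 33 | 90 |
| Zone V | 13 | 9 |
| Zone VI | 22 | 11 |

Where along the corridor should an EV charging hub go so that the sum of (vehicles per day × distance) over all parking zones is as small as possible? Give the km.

For a sum of weighted absolute distances on a line, the optimum is the weighted median (not the mean). Total weight W = 293; half-weight = 146.5.
Sort by position and accumulate weight:
  km 13 (Zone V, w=9) → cum 9
  km 22 (Zone VI, w=11) → cum 20
  km 33 (Zone IV, w=90) → cum 110
  km 34 (Zone III, w=8) → cum 118
  km 36 (Zone II, w=50) → cum 168  ≥ 146.5 → median here
  km 78 (Zone I, w=125) → cum 293
Optimal location: km 36.

x = 36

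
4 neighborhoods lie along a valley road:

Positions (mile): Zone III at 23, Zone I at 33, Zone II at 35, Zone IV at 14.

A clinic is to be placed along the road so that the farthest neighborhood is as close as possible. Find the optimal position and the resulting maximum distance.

The 1-center on a line is the midpoint of the two extreme points: leftmost at 14, rightmost at 35.
Optimal location = (14 + 35)/2 = 24.5; maximum distance = (35 − 14)/2 = 10.5.

location 24.5, max distance 10.5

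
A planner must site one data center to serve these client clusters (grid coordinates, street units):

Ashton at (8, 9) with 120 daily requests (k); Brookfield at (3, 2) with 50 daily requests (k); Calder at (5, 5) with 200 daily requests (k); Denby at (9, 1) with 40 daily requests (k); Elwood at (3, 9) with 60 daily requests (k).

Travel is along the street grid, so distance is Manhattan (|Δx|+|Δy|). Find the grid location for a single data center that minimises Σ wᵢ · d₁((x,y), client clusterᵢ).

Manhattan distance separates: Σwᵢ(|x−xᵢ|+|y−yᵢ|) = Σwᵢ|x−xᵢ| + Σwᵢ|y−yᵢ|, so x and y are optimised independently as 1-D weighted medians.
Total weight W = 470; half = 235.
x-coordinate, sorted with cumulative weight:
  x=3 (Brookfield, w=50) cum 50
  x=3 (Elwood, w=60) cum 110
  x=5 (Calder, w=200) cum 310  ← median
  x=8 (Ashton, w=120) cum 430
  x=9 (Denby, w=40) cum 470
⇒ x* = 5
y-coordinate, sorted with cumulative weight:
  y=1 (Denby, w=40) cum 40
  y=2 (Brookfield, w=50) cum 90
  y=5 (Calder, w=200) cum 290  ← median
  y=9 (Ashton, w=120) cum 410
  y=9 (Elwood, w=60) cum 470
⇒ y* = 5

(5, 5)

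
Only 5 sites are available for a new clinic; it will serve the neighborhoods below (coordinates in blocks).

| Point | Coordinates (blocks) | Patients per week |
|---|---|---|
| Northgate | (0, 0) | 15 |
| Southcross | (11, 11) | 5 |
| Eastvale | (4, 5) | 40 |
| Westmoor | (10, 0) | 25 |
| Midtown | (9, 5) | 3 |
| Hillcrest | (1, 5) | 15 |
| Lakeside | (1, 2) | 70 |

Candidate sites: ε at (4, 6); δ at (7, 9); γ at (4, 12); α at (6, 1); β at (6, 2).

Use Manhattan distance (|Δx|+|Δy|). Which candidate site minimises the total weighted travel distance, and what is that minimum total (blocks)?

Total weighted distance at each candidate:
  ε (4, 6): total = 1118
  δ (7, 9): total = 1928
  γ (4, 12): total = 2106
  α (6, 1): total = 1121
  β (6, 2): total = 1028
Minimum is at β with total 1028 blocks.

β, total 1028 blocks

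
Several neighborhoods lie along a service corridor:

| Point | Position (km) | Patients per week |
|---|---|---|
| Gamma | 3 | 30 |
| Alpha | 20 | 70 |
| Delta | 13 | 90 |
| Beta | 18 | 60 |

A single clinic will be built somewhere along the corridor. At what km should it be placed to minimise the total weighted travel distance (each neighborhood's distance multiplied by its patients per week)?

x = 18

For a sum of weighted absolute distances on a line, the optimum is the weighted median (not the mean). Total weight W = 250; half-weight = 125.
Sort by position and accumulate weight:
  km 3 (Gamma, w=30) → cum 30
  km 13 (Delta, w=90) → cum 120
  km 18 (Beta, w=60) → cum 180  ≥ 125 → median here
  km 20 (Alpha, w=70) → cum 250
Optimal location: km 18.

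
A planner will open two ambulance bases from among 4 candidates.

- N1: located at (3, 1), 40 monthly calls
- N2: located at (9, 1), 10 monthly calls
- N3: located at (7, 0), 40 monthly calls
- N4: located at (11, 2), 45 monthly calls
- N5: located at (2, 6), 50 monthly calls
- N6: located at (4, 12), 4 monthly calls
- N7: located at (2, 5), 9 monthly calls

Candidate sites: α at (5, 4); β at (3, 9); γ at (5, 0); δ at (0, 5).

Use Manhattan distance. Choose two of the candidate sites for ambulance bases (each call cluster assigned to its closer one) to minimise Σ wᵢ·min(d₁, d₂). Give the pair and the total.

Evaluate every pair (each demand assigned to the nearer of the two):
  {γ, δ}: total = 822
  {β, γ}: total = 871
  {α, γ}: total = 932
  {α, δ}: total = 1074
  {α, β}: total = 1122
  {β, δ}: total = 1704
Best pair: {γ, δ} with total 822.

{γ, δ}, total 822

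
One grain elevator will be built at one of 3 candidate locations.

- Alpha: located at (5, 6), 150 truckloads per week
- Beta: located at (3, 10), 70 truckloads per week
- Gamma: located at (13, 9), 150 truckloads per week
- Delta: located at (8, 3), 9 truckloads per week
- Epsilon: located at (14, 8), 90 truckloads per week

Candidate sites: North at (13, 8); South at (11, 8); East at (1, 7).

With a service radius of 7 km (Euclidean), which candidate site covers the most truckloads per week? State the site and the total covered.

Coverage radius r = 7 km; a point is covered iff (Δx)²+(Δy)² ≤ 7² = 49.
  North (13, 8): covers {Gamma, Epsilon} → 240
  South (11, 8): covers {Alpha, Gamma, Delta, Epsilon} → 399
  East (1, 7): covers {Alpha, Beta} → 220
Maximum coverage at South: 399 truckloads per week.

South, covering 399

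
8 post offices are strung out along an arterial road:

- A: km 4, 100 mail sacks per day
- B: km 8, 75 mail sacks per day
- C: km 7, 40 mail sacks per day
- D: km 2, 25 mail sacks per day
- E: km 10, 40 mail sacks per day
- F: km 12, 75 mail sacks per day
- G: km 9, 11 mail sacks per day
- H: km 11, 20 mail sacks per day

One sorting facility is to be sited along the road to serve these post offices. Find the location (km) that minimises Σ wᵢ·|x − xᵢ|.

x = 8

For a sum of weighted absolute distances on a line, the optimum is the weighted median (not the mean). Total weight W = 386; half-weight = 193.
Sort by position and accumulate weight:
  km 2 (D, w=25) → cum 25
  km 4 (A, w=100) → cum 125
  km 7 (C, w=40) → cum 165
  km 8 (B, w=75) → cum 240  ≥ 193 → median here
  km 9 (G, w=11) → cum 251
  km 10 (E, w=40) → cum 291
  km 11 (H, w=20) → cum 311
  km 12 (F, w=75) → cum 386
Optimal location: km 8.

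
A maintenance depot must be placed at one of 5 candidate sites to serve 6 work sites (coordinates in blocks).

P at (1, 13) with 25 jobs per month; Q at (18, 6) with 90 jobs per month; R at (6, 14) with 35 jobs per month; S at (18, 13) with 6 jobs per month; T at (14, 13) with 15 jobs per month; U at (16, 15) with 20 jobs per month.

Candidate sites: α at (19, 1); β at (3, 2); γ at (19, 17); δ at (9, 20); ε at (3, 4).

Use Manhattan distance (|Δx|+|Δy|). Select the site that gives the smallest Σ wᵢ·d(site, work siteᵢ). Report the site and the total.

Total weighted distance at each candidate:
  α (19, 1): total = 2873
  β (3, 2): total = 3566
  γ (19, 17): total = 2455
  δ (9, 20): total = 3276
  ε (3, 4): total = 3184
Minimum is at γ with total 2455 blocks.

γ, total 2455 blocks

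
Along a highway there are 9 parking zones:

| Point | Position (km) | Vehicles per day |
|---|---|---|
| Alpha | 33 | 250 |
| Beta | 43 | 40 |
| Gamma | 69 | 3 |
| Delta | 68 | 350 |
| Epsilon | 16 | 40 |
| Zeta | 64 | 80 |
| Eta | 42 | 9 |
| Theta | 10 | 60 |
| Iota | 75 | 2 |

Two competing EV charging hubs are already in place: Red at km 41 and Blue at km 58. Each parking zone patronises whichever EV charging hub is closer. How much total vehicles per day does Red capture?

The indifferent point is the midpoint (41+58)/2 = 49.5; parking zones left of it (closer to Red at 41) go to Red, those right go to Blue.
  Theta at 10 (w=60) → Red
  Epsilon at 16 (w=40) → Red
  Alpha at 33 (w=250) → Red
  Eta at 42 (w=9) → Red
  Beta at 43 (w=40) → Red
  Zeta at 64 (w=80) → Blue
  Delta at 68 (w=350) → Blue
  Gamma at 69 (w=3) → Blue
  Iota at 75 (w=2) → Blue
Red captures 399; Blue captures 435.

399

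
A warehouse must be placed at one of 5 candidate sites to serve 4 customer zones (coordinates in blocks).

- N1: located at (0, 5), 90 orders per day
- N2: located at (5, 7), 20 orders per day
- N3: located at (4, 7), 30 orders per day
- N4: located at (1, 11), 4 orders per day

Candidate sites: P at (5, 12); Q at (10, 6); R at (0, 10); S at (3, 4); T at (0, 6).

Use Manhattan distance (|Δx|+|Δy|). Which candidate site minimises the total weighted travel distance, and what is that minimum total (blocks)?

T, total 384 blocks

Total weighted distance at each candidate:
  P (5, 12): total = 1380
  Q (10, 6): total = 1376
  R (0, 10): total = 828
  S (3, 4): total = 616
  T (0, 6): total = 384
Minimum is at T with total 384 blocks.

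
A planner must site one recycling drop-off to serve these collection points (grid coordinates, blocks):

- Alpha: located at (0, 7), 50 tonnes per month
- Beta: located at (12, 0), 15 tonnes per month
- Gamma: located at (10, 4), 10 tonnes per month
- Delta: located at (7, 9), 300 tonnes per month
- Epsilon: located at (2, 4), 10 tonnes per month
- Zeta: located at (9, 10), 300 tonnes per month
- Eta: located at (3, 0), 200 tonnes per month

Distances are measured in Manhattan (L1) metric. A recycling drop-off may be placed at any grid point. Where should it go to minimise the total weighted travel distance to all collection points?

(7, 9)

Manhattan distance separates: Σwᵢ(|x−xᵢ|+|y−yᵢ|) = Σwᵢ|x−xᵢ| + Σwᵢ|y−yᵢ|, so x and y are optimised independently as 1-D weighted medians.
Total weight W = 885; half = 442.5.
x-coordinate, sorted with cumulative weight:
  x=0 (Alpha, w=50) cum 50
  x=2 (Epsilon, w=10) cum 60
  x=3 (Eta, w=200) cum 260
  x=7 (Delta, w=300) cum 560  ← median
  x=9 (Zeta, w=300) cum 860
  x=10 (Gamma, w=10) cum 870
  x=12 (Beta, w=15) cum 885
⇒ x* = 7
y-coordinate, sorted with cumulative weight:
  y=0 (Beta, w=15) cum 15
  y=0 (Eta, w=200) cum 215
  y=4 (Gamma, w=10) cum 225
  y=4 (Epsilon, w=10) cum 235
  y=7 (Alpha, w=50) cum 285
  y=9 (Delta, w=300) cum 585  ← median
  y=10 (Zeta, w=300) cum 885
⇒ y* = 9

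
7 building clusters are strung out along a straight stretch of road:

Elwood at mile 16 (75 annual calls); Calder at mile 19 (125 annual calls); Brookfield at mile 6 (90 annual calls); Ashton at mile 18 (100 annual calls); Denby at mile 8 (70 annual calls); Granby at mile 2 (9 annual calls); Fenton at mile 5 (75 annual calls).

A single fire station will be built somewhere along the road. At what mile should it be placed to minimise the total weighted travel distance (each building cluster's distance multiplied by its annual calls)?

For a sum of weighted absolute distances on a line, the optimum is the weighted median (not the mean). Total weight W = 544; half-weight = 272.
Sort by position and accumulate weight:
  mile 2 (Granby, w=9) → cum 9
  mile 5 (Fenton, w=75) → cum 84
  mile 6 (Brookfield, w=90) → cum 174
  mile 8 (Denby, w=70) → cum 244
  mile 16 (Elwood, w=75) → cum 319  ≥ 272 → median here
  mile 18 (Ashton, w=100) → cum 419
  mile 19 (Calder, w=125) → cum 544
Optimal location: mile 16.

x = 16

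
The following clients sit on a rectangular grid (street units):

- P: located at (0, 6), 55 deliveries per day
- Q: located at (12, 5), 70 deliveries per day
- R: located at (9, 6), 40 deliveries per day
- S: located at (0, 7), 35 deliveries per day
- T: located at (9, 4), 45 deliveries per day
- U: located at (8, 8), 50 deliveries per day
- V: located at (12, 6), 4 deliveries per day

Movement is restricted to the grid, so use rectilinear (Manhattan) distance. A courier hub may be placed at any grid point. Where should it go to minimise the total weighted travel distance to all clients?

Manhattan distance separates: Σwᵢ(|x−xᵢ|+|y−yᵢ|) = Σwᵢ|x−xᵢ| + Σwᵢ|y−yᵢ|, so x and y are optimised independently as 1-D weighted medians.
Total weight W = 299; half = 149.5.
x-coordinate, sorted with cumulative weight:
  x=0 (P, w=55) cum 55
  x=0 (S, w=35) cum 90
  x=8 (U, w=50) cum 140
  x=9 (R, w=40) cum 180  ← median
  x=9 (T, w=45) cum 225
  x=12 (Q, w=70) cum 295
  x=12 (V, w=4) cum 299
⇒ x* = 9
y-coordinate, sorted with cumulative weight:
  y=4 (T, w=45) cum 45
  y=5 (Q, w=70) cum 115
  y=6 (P, w=55) cum 170  ← median
  y=6 (R, w=40) cum 210
  y=6 (V, w=4) cum 214
  y=7 (S, w=35) cum 249
  y=8 (U, w=50) cum 299
⇒ y* = 6

(9, 6)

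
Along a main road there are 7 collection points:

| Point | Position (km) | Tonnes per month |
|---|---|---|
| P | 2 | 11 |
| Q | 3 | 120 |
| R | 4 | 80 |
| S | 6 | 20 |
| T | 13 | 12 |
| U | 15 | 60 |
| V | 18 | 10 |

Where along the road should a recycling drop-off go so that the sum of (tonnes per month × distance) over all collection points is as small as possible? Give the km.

x = 4

For a sum of weighted absolute distances on a line, the optimum is the weighted median (not the mean). Total weight W = 313; half-weight = 156.5.
Sort by position and accumulate weight:
  km 2 (P, w=11) → cum 11
  km 3 (Q, w=120) → cum 131
  km 4 (R, w=80) → cum 211  ≥ 156.5 → median here
  km 6 (S, w=20) → cum 231
  km 13 (T, w=12) → cum 243
  km 15 (U, w=60) → cum 303
  km 18 (V, w=10) → cum 313
Optimal location: km 4.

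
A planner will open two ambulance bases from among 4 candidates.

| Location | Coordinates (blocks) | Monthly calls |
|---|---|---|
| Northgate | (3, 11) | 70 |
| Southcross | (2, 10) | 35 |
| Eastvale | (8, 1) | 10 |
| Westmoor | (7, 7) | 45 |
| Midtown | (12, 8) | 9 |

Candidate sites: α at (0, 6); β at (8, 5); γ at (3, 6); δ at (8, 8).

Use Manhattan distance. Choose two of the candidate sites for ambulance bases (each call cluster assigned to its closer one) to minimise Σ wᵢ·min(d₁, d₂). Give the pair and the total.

{γ, δ}, total 721

Evaluate every pair (each demand assigned to the nearer of the two):
  {γ, δ}: total = 721
  {β, γ}: total = 763
  {α, γ}: total = 949
  {α, δ}: total = 966
  {β, δ}: total = 1006
  {α, β}: total = 1008
Best pair: {γ, δ} with total 721.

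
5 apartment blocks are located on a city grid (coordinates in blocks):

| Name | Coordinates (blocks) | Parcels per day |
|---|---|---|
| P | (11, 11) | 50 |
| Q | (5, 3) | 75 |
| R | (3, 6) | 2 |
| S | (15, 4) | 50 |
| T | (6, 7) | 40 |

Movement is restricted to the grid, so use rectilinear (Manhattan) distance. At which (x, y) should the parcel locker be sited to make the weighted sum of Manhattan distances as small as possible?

(6, 4)

Manhattan distance separates: Σwᵢ(|x−xᵢ|+|y−yᵢ|) = Σwᵢ|x−xᵢ| + Σwᵢ|y−yᵢ|, so x and y are optimised independently as 1-D weighted medians.
Total weight W = 217; half = 108.5.
x-coordinate, sorted with cumulative weight:
  x=3 (R, w=2) cum 2
  x=5 (Q, w=75) cum 77
  x=6 (T, w=40) cum 117  ← median
  x=11 (P, w=50) cum 167
  x=15 (S, w=50) cum 217
⇒ x* = 6
y-coordinate, sorted with cumulative weight:
  y=3 (Q, w=75) cum 75
  y=4 (S, w=50) cum 125  ← median
  y=6 (R, w=2) cum 127
  y=7 (T, w=40) cum 167
  y=11 (P, w=50) cum 217
⇒ y* = 4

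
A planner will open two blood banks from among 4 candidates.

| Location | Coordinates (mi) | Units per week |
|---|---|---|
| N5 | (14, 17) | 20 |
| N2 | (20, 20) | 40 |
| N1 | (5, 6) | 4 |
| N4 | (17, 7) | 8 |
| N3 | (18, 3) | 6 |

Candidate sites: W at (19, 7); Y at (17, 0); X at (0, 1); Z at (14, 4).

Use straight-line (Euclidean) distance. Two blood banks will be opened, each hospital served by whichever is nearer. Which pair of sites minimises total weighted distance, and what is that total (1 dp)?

{W, X}, total 814.2

Evaluate every pair (each demand assigned to the nearer of the two):
  {W, X}: total = 814.2
  {W, Z}: total = 822.8
  {W, Y}: total = 833.8
  {X, Z}: total = 1030.5
  {Y, Z}: total = 1033.3
  {Y, X}: total = 1257.5
Best pair: {W, X} with total 814.2.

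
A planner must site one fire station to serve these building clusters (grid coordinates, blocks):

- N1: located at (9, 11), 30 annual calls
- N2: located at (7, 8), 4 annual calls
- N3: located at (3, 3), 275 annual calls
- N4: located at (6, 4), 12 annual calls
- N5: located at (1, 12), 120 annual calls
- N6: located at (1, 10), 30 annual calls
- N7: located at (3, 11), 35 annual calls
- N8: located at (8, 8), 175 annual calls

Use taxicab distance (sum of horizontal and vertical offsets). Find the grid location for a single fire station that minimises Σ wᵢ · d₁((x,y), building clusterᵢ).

(3, 8)

Manhattan distance separates: Σwᵢ(|x−xᵢ|+|y−yᵢ|) = Σwᵢ|x−xᵢ| + Σwᵢ|y−yᵢ|, so x and y are optimised independently as 1-D weighted medians.
Total weight W = 681; half = 340.5.
x-coordinate, sorted with cumulative weight:
  x=1 (N5, w=120) cum 120
  x=1 (N6, w=30) cum 150
  x=3 (N3, w=275) cum 425  ← median
  x=3 (N7, w=35) cum 460
  x=6 (N4, w=12) cum 472
  x=7 (N2, w=4) cum 476
  x=8 (N8, w=175) cum 651
  x=9 (N1, w=30) cum 681
⇒ x* = 3
y-coordinate, sorted with cumulative weight:
  y=3 (N3, w=275) cum 275
  y=4 (N4, w=12) cum 287
  y=8 (N2, w=4) cum 291
  y=8 (N8, w=175) cum 466  ← median
  y=10 (N6, w=30) cum 496
  y=11 (N1, w=30) cum 526
  y=11 (N7, w=35) cum 561
  y=12 (N5, w=120) cum 681
⇒ y* = 8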